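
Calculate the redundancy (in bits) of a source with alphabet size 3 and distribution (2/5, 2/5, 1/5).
0.0630 bits

Redundancy measures how far a source is from maximum entropy:
R = H_max - H(X)

Maximum entropy for 3 symbols: H_max = log_2(3) = 1.5850 bits
Actual entropy: H(X) = 1.5219 bits
Redundancy: R = 1.5850 - 1.5219 = 0.0630 bits

This redundancy represents potential for compression: the source could be compressed by 0.0630 bits per symbol.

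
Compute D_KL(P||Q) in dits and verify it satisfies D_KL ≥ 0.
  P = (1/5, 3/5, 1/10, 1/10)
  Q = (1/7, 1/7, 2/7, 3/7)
0.2944 dits

KL divergence satisfies the Gibbs inequality: D_KL(P||Q) ≥ 0 for all distributions P, Q.

D_KL(P||Q) = Σ p(x) log(p(x)/q(x))
Term by term:
  x=0: 1/5 × log_10[(1/5)/(1/7)] = 0.0292
  x=1: 3/5 × log_10[(3/5)/(1/7)] = 0.3739
  x=2: 1/10 × log_10[(1/10)/(2/7)] = -0.0456
  x=3: 1/10 × log_10[(1/10)/(3/7)] = -0.0632
D_KL(P||Q) = 0.2944 dits

D_KL(P||Q) = 0.2944 ≥ 0 ✓

This non-negativity is a fundamental property: relative entropy cannot be negative because it measures how different Q is from P.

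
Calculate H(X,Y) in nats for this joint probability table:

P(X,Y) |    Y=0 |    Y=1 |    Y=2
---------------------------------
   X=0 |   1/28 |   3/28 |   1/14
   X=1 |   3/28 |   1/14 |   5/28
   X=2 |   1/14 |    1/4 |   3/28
2.0567 nats

Joint entropy is H(X,Y) = -Σ_{x,y} p(x,y) log p(x,y).

Summing over all non-zero entries:
H(X,Y) = -[1/28·log_e(1/28) + 3/28·log_e(3/28) + 1/14·log_e(1/14) + 3/28·log_e(3/28) + 1/14·log_e(1/14) + 5/28·log_e(5/28) + 1/14·log_e(1/14) + 1/4·log_e(1/4) + 3/28·log_e(3/28)]
H(X,Y) = 2.0567 nats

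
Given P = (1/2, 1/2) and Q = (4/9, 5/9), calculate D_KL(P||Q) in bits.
0.0090 bits

KL divergence: D_KL(P||Q) = Σ p(x) log(p(x)/q(x))

Computing term by term:
  x=0: 1/2 × log_2[(1/2)/(4/9)] = 1/2 × 0.1699 = 0.0850
  x=1: 1/2 × log_2[(1/2)/(5/9)] = 1/2 × -0.1520 = -0.0760

D_KL(P||Q) = 0.0090 bits

Note: KL divergence is always non-negative and equals 0 iff P = Q.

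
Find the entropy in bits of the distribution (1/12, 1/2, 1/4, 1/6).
1.7296 bits

Shannon entropy is H(X) = -Σ p(x) log p(x).

For P = (1/12, 1/2, 1/4, 1/6):
H = -1/12 × log_2(1/12) -1/2 × log_2(1/2) -1/4 × log_2(1/4) -1/6 × log_2(1/6)
H = 1.7296 bits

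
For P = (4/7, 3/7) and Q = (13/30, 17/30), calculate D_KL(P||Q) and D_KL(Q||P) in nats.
D_KL(P||Q) = 0.0384, D_KL(Q||P) = 0.0384

KL divergence is not symmetric: D_KL(P||Q) ≠ D_KL(Q||P) in general.

D_KL(P||Q) = 0.0384 nats
D_KL(Q||P) = 0.0384 nats

In this case they happen to be equal (to 4 decimal places).

This asymmetry is why KL divergence is not a true distance metric.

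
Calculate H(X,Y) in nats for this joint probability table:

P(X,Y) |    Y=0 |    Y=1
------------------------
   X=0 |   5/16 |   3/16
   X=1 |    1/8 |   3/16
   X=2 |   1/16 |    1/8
1.6844 nats

Joint entropy is H(X,Y) = -Σ_{x,y} p(x,y) log p(x,y).

Summing over all non-zero entries:
H(X,Y) = -[5/16·log_e(5/16) + 3/16·log_e(3/16) + 1/8·log_e(1/8) + 3/16·log_e(3/16) + 1/16·log_e(1/16) + 1/8·log_e(1/8)]
H(X,Y) = 1.6844 nats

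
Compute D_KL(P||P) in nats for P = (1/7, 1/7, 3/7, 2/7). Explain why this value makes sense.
0.0000 nats

KL divergence satisfies the Gibbs inequality: D_KL(P||Q) ≥ 0 for all distributions P, Q.

D_KL(P||Q) = Σ p(x) log(p(x)/q(x))
Each term is p(x) × log_e(p(x)/p(x)) = p(x) × log_e(1) = 0, so the sum is 0.
D_KL(P||Q) = 0.0000 nats

When P = Q, the KL divergence is exactly 0, as there is no 'divergence' between identical distributions.

This non-negativity is a fundamental property: relative entropy cannot be negative because it measures how different Q is from P.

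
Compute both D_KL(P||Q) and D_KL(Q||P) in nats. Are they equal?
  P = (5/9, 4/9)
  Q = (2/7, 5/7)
D_KL(P||Q) = 0.1586, D_KL(Q||P) = 0.1489

KL divergence is not symmetric: D_KL(P||Q) ≠ D_KL(Q||P) in general.

D_KL(P||Q) = 0.1586 nats
D_KL(Q||P) = 0.1489 nats

No, they are not equal!

This asymmetry is why KL divergence is not a true distance metric.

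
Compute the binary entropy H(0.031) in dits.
0.0600 dits

The binary entropy function is:
H(p) = -p log(p) - (1-p) log(1-p)

H(0.031) = -0.031 × log_10(0.031) - 0.969 × log_10(0.969)
H(0.031) = 0.0600 dits

Note: Binary entropy is maximized at p=0.5 (H=1 bit) and minimized at p=0 or p=1 (H=0).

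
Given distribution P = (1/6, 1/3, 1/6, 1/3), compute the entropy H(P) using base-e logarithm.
1.3297 nats

Shannon entropy is H(X) = -Σ p(x) log p(x).

For P = (1/6, 1/3, 1/6, 1/3):
H = -1/6 × log_e(1/6) -1/3 × log_e(1/3) -1/6 × log_e(1/6) -1/3 × log_e(1/3)
H = 1.3297 nats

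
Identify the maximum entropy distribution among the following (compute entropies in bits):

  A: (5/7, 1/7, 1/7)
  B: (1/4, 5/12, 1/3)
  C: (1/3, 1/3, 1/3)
C

For a discrete distribution over n outcomes, entropy is maximized by the uniform distribution.

Computing entropies:
H(A) = 1.1488 bits
H(B) = 1.5546 bits
H(C) = 1.5850 bits

The uniform distribution (where all probabilities equal 1/3) achieves the maximum entropy of log_2(3) = 1.5850 bits.

Distribution C has the highest entropy.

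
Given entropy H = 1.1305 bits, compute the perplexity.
2.1893

Perplexity is 2^H (or exp(H) for natural log).

H = 1.1305 bits
Perplexity = 2^1.1305 = 2.1893

Interpretation: The model's uncertainty is equivalent to choosing uniformly among 2.2 options.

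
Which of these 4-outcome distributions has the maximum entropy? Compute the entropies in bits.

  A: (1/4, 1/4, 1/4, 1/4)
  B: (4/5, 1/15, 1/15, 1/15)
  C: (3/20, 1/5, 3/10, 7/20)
A

For a discrete distribution over n outcomes, entropy is maximized by the uniform distribution.

Computing entropies:
H(A) = 2.0000 bits
H(B) = 1.0389 bits
H(C) = 1.9261 bits

The uniform distribution (where all probabilities equal 1/4) achieves the maximum entropy of log_2(4) = 2.0000 bits.

Distribution A has the highest entropy.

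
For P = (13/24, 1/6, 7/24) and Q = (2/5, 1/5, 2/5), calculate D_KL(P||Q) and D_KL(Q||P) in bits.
D_KL(P||Q) = 0.0602, D_KL(Q||P) = 0.0599

KL divergence is not symmetric: D_KL(P||Q) ≠ D_KL(Q||P) in general.

D_KL(P||Q) = 0.0602 bits
D_KL(Q||P) = 0.0599 bits

No, they are not equal!

This asymmetry is why KL divergence is not a true distance metric.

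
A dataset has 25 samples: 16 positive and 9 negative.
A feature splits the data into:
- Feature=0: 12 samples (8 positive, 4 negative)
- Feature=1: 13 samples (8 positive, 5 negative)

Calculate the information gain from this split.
0.0021 bits

Information Gain = H(Y) - H(Y|Feature)

Before split:
P(positive) = 16/25 = 0.6400
H(Y) = 0.9427 bits

After split:
Feature=0: H = 0.9183 bits (weight = 12/25)
Feature=1: H = 0.9612 bits (weight = 13/25)
H(Y|Feature) = (12/25)×0.9183 + (13/25)×0.9612 = 0.9406 bits

Information Gain = 0.9427 - 0.9406 = 0.0021 bits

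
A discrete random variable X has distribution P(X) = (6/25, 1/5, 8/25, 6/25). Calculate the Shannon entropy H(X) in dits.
0.5956 dits

Shannon entropy is H(X) = -Σ p(x) log p(x).

For P = (6/25, 1/5, 8/25, 6/25):
H = -6/25 × log_10(6/25) -1/5 × log_10(1/5) -8/25 × log_10(8/25) -6/25 × log_10(6/25)
H = 0.5956 dits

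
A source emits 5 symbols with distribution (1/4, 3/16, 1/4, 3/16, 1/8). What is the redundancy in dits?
0.0124 dits

Redundancy measures how far a source is from maximum entropy:
R = H_max - H(X)

Maximum entropy for 5 symbols: H_max = log_10(5) = 0.6990 dits
Actual entropy: H(X) = 0.6865 dits
Redundancy: R = 0.6990 - 0.6865 = 0.0124 dits

This redundancy represents potential for compression: the source could be compressed by 0.0124 dits per symbol.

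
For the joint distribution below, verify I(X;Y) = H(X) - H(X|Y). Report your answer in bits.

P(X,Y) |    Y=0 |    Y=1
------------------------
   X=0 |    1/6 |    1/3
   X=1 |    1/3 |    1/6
I(X;Y) = 0.0817 bits

Mutual information has multiple equivalent forms:
- I(X;Y) = H(X) - H(X|Y)
- I(X;Y) = H(Y) - H(Y|X)
- I(X;Y) = H(X) + H(Y) - H(X,Y)

Computing all quantities:
H(X) = 1.0000, H(Y) = 1.0000, H(X,Y) = 1.9183
H(X|Y) = 0.9183, H(Y|X) = 0.9183

Verification:
H(X) - H(X|Y) = 1.0000 - 0.9183 = 0.0817
H(Y) - H(Y|X) = 1.0000 - 0.9183 = 0.0817
H(X) + H(Y) - H(X,Y) = 1.0000 + 1.0000 - 1.9183 = 0.0817

All forms give I(X;Y) = 0.0817 bits. ✓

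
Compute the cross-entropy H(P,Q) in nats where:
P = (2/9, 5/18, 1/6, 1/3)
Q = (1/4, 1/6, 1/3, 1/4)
1.4510 nats

Cross-entropy: H(P,Q) = -Σ p(x) log q(x)

Alternatively: H(P,Q) = H(P) + D_KL(P||Q)
H(P) = 1.3549 nats
D_KL(P||Q) = 0.0961 nats

H(P,Q) = 1.3549 + 0.0961 = 1.4510 nats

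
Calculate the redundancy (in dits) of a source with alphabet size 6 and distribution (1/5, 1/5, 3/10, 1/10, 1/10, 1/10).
0.0417 dits

Redundancy measures how far a source is from maximum entropy:
R = H_max - H(X)

Maximum entropy for 6 symbols: H_max = log_10(6) = 0.7782 dits
Actual entropy: H(X) = 0.7365 dits
Redundancy: R = 0.7782 - 0.7365 = 0.0417 dits

This redundancy represents potential for compression: the source could be compressed by 0.0417 dits per symbol.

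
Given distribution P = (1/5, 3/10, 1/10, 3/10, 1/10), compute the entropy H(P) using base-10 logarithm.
0.6535 dits

Shannon entropy is H(X) = -Σ p(x) log p(x).

For P = (1/5, 3/10, 1/10, 3/10, 1/10):
H = -1/5 × log_10(1/5) -3/10 × log_10(3/10) -1/10 × log_10(1/10) -3/10 × log_10(3/10) -1/10 × log_10(1/10)
H = 0.6535 dits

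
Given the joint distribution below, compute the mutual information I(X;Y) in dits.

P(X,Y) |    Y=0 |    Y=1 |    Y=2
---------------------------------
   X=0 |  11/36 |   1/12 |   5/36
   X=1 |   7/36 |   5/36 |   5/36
0.0078 dits

Mutual information: I(X;Y) = H(X) + H(Y) - H(X,Y)

Marginals:
P(X) = (19/36, 17/36), H(X) = 0.3004 dits
P(Y) = (1/2, 2/9, 5/18), H(Y) = 0.4502 dits

Joint entropy: H(X,Y) = 0.7428 dits

I(X;Y) = 0.3004 + 0.4502 - 0.7428 = 0.0078 dits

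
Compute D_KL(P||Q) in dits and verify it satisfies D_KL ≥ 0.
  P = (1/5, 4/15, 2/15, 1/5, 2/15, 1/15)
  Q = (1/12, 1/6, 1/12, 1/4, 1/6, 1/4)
0.0871 dits

KL divergence satisfies the Gibbs inequality: D_KL(P||Q) ≥ 0 for all distributions P, Q.

D_KL(P||Q) = Σ p(x) log(p(x)/q(x))
Term by term:
  x=0: 1/5 × log_10[(1/5)/(1/12)] = 0.0760
  x=1: 4/15 × log_10[(4/15)/(1/6)] = 0.0544
  x=2: 2/15 × log_10[(2/15)/(1/12)] = 0.0272
  x=3: 1/5 × log_10[(1/5)/(1/4)] = -0.0194
  x=4: 2/15 × log_10[(2/15)/(1/6)] = -0.0129
  x=5: 1/15 × log_10[(1/15)/(1/4)] = -0.0383
D_KL(P||Q) = 0.0871 dits

D_KL(P||Q) = 0.0871 ≥ 0 ✓

This non-negativity is a fundamental property: relative entropy cannot be negative because it measures how different Q is from P.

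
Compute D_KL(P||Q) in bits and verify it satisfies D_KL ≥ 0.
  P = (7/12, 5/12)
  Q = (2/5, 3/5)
0.0983 bits

KL divergence satisfies the Gibbs inequality: D_KL(P||Q) ≥ 0 for all distributions P, Q.

D_KL(P||Q) = Σ p(x) log(p(x)/q(x))
Term by term:
  x=0: 7/12 × log_2[(7/12)/(2/5)] = 0.3175
  x=1: 5/12 × log_2[(5/12)/(3/5)] = -0.2192
D_KL(P||Q) = 0.0983 bits

D_KL(P||Q) = 0.0983 ≥ 0 ✓

This non-negativity is a fundamental property: relative entropy cannot be negative because it measures how different Q is from P.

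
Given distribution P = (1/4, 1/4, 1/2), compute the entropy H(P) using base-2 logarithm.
1.5000 bits

Shannon entropy is H(X) = -Σ p(x) log p(x).

For P = (1/4, 1/4, 1/2):
H = -1/4 × log_2(1/4) -1/4 × log_2(1/4) -1/2 × log_2(1/2)
H = 1.5000 bits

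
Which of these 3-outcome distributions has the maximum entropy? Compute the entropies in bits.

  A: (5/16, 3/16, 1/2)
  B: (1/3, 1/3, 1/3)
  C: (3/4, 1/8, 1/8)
B

For a discrete distribution over n outcomes, entropy is maximized by the uniform distribution.

Computing entropies:
H(A) = 1.4772 bits
H(B) = 1.5850 bits
H(C) = 1.0613 bits

The uniform distribution (where all probabilities equal 1/3) achieves the maximum entropy of log_2(3) = 1.5850 bits.

Distribution B has the highest entropy.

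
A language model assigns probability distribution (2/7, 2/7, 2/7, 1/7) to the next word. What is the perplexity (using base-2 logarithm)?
3.8643

Perplexity is 2^H (or exp(H) for natural log).

First, H = -Σ p log p = 1.9502 bits
Perplexity = 2^1.9502 = 3.8643

Interpretation: The model's uncertainty is equivalent to choosing uniformly among 3.9 options.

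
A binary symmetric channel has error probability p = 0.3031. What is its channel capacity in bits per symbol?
0.1150 bits

For a binary symmetric channel (BSC) with error probability p:
Capacity C = 1 - H(p) bits per symbol

where H(p) = -p log₂(p) - (1-p) log₂(1-p) is the binary entropy function.

H(0.3031) = 0.8850 bits
C = 1 - 0.8850 = 0.1150 bits per symbol

This means we can reliably transmit up to 0.1150 bits of information per channel use.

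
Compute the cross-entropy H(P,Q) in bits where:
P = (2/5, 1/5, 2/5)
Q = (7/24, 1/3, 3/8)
1.5941 bits

Cross-entropy: H(P,Q) = -Σ p(x) log q(x)

Alternatively: H(P,Q) = H(P) + D_KL(P||Q)
H(P) = 1.5219 bits
D_KL(P||Q) = 0.0721 bits

H(P,Q) = 1.5219 + 0.0721 = 1.5941 bits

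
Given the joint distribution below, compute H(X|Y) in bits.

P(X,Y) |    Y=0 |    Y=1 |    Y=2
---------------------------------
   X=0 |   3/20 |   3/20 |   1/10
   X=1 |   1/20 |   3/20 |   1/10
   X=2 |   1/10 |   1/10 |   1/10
1.5377 bits

Using the chain rule: H(X|Y) = H(X,Y) - H(Y)

First, compute H(X,Y) = 3.1087 bits

Marginal P(Y) = (3/10, 2/5, 3/10)
H(Y) = 1.5710 bits

H(X|Y) = H(X,Y) - H(Y) = 3.1087 - 1.5710 = 1.5377 bits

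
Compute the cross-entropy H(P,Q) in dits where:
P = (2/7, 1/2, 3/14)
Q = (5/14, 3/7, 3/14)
0.4551 dits

Cross-entropy: H(P,Q) = -Σ p(x) log q(x)

Alternatively: H(P,Q) = H(P) + D_KL(P||Q)
H(P) = 0.4493 dits
D_KL(P||Q) = 0.0058 dits

H(P,Q) = 0.4493 + 0.0058 = 0.4551 dits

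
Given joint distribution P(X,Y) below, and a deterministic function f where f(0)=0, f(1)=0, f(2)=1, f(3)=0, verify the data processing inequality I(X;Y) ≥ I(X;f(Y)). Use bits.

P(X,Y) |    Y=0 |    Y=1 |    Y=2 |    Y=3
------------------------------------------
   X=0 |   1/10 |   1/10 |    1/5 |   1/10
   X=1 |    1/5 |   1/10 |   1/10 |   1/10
I(X;Y) = 0.0490, I(X;f(Y)) = 0.0349, inequality holds: 0.0490 ≥ 0.0349

Data Processing Inequality: For any Markov chain X → Y → Z, we have I(X;Y) ≥ I(X;Z).

Here Z = f(Y) is a deterministic function of Y, forming X → Y → Z.

Original I(X;Y) = 0.0490 bits

After applying f:
P(X,Z) where Z=f(Y):
- P(X,Z=0) = P(X,Y=0) + P(X,Y=1) + P(X,Y=3)
- P(X,Z=1) = P(X,Y=2)

I(X;Z) = I(X;f(Y)) = 0.0349 bits

Verification: 0.0490 ≥ 0.0349 ✓

Information cannot be created by processing; the function f can only lose information about X.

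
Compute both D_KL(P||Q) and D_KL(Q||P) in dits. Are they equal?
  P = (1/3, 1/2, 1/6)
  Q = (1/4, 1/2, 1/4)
D_KL(P||Q) = 0.0123, D_KL(Q||P) = 0.0128

KL divergence is not symmetric: D_KL(P||Q) ≠ D_KL(Q||P) in general.

D_KL(P||Q) = 0.0123 dits
D_KL(Q||P) = 0.0128 dits

No, they are not equal!

This asymmetry is why KL divergence is not a true distance metric.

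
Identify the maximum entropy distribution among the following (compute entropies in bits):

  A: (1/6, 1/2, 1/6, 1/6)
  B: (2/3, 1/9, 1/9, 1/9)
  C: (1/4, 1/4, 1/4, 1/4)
C

For a discrete distribution over n outcomes, entropy is maximized by the uniform distribution.

Computing entropies:
H(A) = 1.7925 bits
H(B) = 1.4466 bits
H(C) = 2.0000 bits

The uniform distribution (where all probabilities equal 1/4) achieves the maximum entropy of log_2(4) = 2.0000 bits.

Distribution C has the highest entropy.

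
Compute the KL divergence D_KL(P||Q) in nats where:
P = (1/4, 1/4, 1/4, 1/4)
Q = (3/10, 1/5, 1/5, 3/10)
0.0204 nats

KL divergence: D_KL(P||Q) = Σ p(x) log(p(x)/q(x))

Computing term by term:
  x=0: 1/4 × log_e[(1/4)/(3/10)] = 1/4 × -0.1823 = -0.0456
  x=1: 1/4 × log_e[(1/4)/(1/5)] = 1/4 × 0.2231 = 0.0558
  x=2: 1/4 × log_e[(1/4)/(1/5)] = 1/4 × 0.2231 = 0.0558
  x=3: 1/4 × log_e[(1/4)/(3/10)] = 1/4 × -0.1823 = -0.0456

D_KL(P||Q) = 0.0204 nats

Note: KL divergence is always non-negative and equals 0 iff P = Q.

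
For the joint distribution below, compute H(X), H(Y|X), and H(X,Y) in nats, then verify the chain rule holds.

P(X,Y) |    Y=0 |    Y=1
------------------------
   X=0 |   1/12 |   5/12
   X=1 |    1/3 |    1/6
H(X,Y) = 1.2367, H(X) = 0.6931, H(Y|X) = 0.5435 (all in nats)

Chain rule: H(X,Y) = H(X) + H(Y|X)

Left side — joint entropy directly:
H(X,Y) = -Σ p(x,y) log p(x,y) = 1.2367 nats

Right side — compute H(Y|X) from the conditional distributions:
P(X) = (1/2, 1/2), so H(X) = 0.6931 nats
H(Y|X) = Σ_x P(X=x) · H(Y|X=x):
  P(Y|X=0) = (1/6, 5/6), H(Y|X=0) = 0.4506, weight P(X=0) = 1/2
  P(Y|X=1) = (2/3, 1/3), H(Y|X=1) = 0.6365, weight P(X=1) = 1/2
H(Y|X) = 0.5435 nats

H(X) + H(Y|X) = 0.6931 + 0.5435 = 1.2367 nats

Both sides equal 1.2367 nats. ✓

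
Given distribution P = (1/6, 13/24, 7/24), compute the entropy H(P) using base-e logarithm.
0.9901 nats

Shannon entropy is H(X) = -Σ p(x) log p(x).

For P = (1/6, 13/24, 7/24):
H = -1/6 × log_e(1/6) -13/24 × log_e(13/24) -7/24 × log_e(7/24)
H = 0.9901 nats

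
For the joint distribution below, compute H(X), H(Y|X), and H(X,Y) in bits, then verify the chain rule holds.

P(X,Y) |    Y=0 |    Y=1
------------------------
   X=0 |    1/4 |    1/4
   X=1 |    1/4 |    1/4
H(X,Y) = 2.0000, H(X) = 1.0000, H(Y|X) = 1.0000 (all in bits)

Chain rule: H(X,Y) = H(X) + H(Y|X)

Left side — joint entropy directly:
H(X,Y) = -Σ p(x,y) log p(x,y) = 2.0000 bits

Right side — compute H(Y|X) from the conditional distributions:
P(X) = (1/2, 1/2), so H(X) = 1.0000 bits
H(Y|X) = Σ_x P(X=x) · H(Y|X=x):
  P(Y|X=0) = (1/2, 1/2), H(Y|X=0) = 1.0000, weight P(X=0) = 1/2
  P(Y|X=1) = (1/2, 1/2), H(Y|X=1) = 1.0000, weight P(X=1) = 1/2
H(Y|X) = 1.0000 bits

H(X) + H(Y|X) = 1.0000 + 1.0000 = 2.0000 bits

Both sides equal 2.0000 bits. ✓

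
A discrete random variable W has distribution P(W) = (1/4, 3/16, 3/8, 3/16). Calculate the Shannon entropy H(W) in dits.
0.5829 dits

Shannon entropy is H(X) = -Σ p(x) log p(x).

For P = (1/4, 3/16, 3/8, 3/16):
H = -1/4 × log_10(1/4) -3/16 × log_10(3/16) -3/8 × log_10(3/8) -3/16 × log_10(3/16)
H = 0.5829 dits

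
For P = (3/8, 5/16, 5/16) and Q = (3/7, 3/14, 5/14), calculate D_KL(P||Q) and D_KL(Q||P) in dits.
D_KL(P||Q) = 0.0113, D_KL(Q||P) = 0.0105

KL divergence is not symmetric: D_KL(P||Q) ≠ D_KL(Q||P) in general.

D_KL(P||Q) = 0.0113 dits
D_KL(Q||P) = 0.0105 dits

No, they are not equal!

This asymmetry is why KL divergence is not a true distance metric.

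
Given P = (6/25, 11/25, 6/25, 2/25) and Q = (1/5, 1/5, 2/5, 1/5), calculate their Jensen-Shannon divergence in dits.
0.0206 dits

Jensen-Shannon divergence is:
JSD(P||Q) = 0.5 × D_KL(P||M) + 0.5 × D_KL(Q||M)
where M = 0.5 × (P + Q) is the mixture distribution.

M = 0.5 × (6/25, 11/25, 6/25, 2/25) + 0.5 × (1/5, 1/5, 2/5, 1/5) = (0.22, 8/25, 8/25, 0.14)

D_KL(P||M) = 0.0205 dits
D_KL(Q||M) = 0.0206 dits

JSD(P||Q) = 0.5 × 0.0205 + 0.5 × 0.0206 = 0.0206 dits

Unlike KL divergence, JSD is symmetric and bounded: 0 ≤ JSD ≤ log(2).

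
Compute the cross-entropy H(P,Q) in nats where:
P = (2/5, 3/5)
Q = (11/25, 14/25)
0.6763 nats

Cross-entropy: H(P,Q) = -Σ p(x) log q(x)

Alternatively: H(P,Q) = H(P) + D_KL(P||Q)
H(P) = 0.6730 nats
D_KL(P||Q) = 0.0033 nats

H(P,Q) = 0.6730 + 0.0033 = 0.6763 nats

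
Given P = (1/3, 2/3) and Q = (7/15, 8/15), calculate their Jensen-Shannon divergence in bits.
0.0134 bits

Jensen-Shannon divergence is:
JSD(P||Q) = 0.5 × D_KL(P||M) + 0.5 × D_KL(Q||M)
where M = 0.5 × (P + Q) is the mixture distribution.

M = 0.5 × (1/3, 2/3) + 0.5 × (7/15, 8/15) = (2/5, 3/5)

D_KL(P||M) = 0.0137 bits
D_KL(Q||M) = 0.0132 bits

JSD(P||Q) = 0.5 × 0.0137 + 0.5 × 0.0132 = 0.0134 bits

Unlike KL divergence, JSD is symmetric and bounded: 0 ≤ JSD ≤ log(2).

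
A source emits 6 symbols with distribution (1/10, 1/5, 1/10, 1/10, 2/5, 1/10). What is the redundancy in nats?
0.1823 nats

Redundancy measures how far a source is from maximum entropy:
R = H_max - H(X)

Maximum entropy for 6 symbols: H_max = log_e(6) = 1.7918 nats
Actual entropy: H(X) = 1.6094 nats
Redundancy: R = 1.7918 - 1.6094 = 0.1823 nats

This redundancy represents potential for compression: the source could be compressed by 0.1823 nats per symbol.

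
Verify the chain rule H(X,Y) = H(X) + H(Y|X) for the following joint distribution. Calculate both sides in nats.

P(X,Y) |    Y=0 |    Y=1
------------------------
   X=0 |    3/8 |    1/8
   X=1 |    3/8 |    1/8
H(X,Y) = 1.2555, H(X) = 0.6931, H(Y|X) = 0.5623 (all in nats)

Chain rule: H(X,Y) = H(X) + H(Y|X)

Left side — joint entropy directly:
H(X,Y) = -Σ p(x,y) log p(x,y) = 1.2555 nats

Right side — compute H(Y|X) from the conditional distributions:
P(X) = (1/2, 1/2), so H(X) = 0.6931 nats
H(Y|X) = Σ_x P(X=x) · H(Y|X=x):
  P(Y|X=0) = (3/4, 1/4), H(Y|X=0) = 0.5623, weight P(X=0) = 1/2
  P(Y|X=1) = (3/4, 1/4), H(Y|X=1) = 0.5623, weight P(X=1) = 1/2
H(Y|X) = 0.5623 nats

H(X) + H(Y|X) = 0.6931 + 0.5623 = 1.2555 nats

Both sides equal 1.2555 nats. ✓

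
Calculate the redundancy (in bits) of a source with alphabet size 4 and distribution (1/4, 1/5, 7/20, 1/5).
0.0411 bits

Redundancy measures how far a source is from maximum entropy:
R = H_max - H(X)

Maximum entropy for 4 symbols: H_max = log_2(4) = 2.0000 bits
Actual entropy: H(X) = 1.9589 bits
Redundancy: R = 2.0000 - 1.9589 = 0.0411 bits

This redundancy represents potential for compression: the source could be compressed by 0.0411 bits per symbol.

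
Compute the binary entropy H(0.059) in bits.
0.3235 bits

The binary entropy function is:
H(p) = -p log(p) - (1-p) log(1-p)

H(0.059) = -0.059 × log_2(0.059) - 0.941 × log_2(0.941)
H(0.059) = 0.3235 bits

Note: Binary entropy is maximized at p=0.5 (H=1 bit) and minimized at p=0 or p=1 (H=0).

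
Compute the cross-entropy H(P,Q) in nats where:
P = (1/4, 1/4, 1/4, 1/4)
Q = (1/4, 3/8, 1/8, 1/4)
1.4582 nats

Cross-entropy: H(P,Q) = -Σ p(x) log q(x)

Alternatively: H(P,Q) = H(P) + D_KL(P||Q)
H(P) = 1.3863 nats
D_KL(P||Q) = 0.0719 nats

H(P,Q) = 1.3863 + 0.0719 = 1.4582 nats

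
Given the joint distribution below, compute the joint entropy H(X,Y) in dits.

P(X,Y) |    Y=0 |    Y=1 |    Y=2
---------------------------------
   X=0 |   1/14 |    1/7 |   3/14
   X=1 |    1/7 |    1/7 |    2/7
0.7429 dits

Joint entropy is H(X,Y) = -Σ_{x,y} p(x,y) log p(x,y).

Summing over all non-zero entries:
H(X,Y) = -[1/14·log_10(1/14) + 1/7·log_10(1/7) + 3/14·log_10(3/14) + 1/7·log_10(1/7) + 1/7·log_10(1/7) + 2/7·log_10(2/7)]
H(X,Y) = 0.7429 dits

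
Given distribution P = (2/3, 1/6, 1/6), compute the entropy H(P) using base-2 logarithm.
1.2516 bits

Shannon entropy is H(X) = -Σ p(x) log p(x).

For P = (2/3, 1/6, 1/6):
H = -2/3 × log_2(2/3) -1/6 × log_2(1/6) -1/6 × log_2(1/6)
H = 1.2516 bits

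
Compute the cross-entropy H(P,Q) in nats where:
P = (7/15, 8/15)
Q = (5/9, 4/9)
0.7068 nats

Cross-entropy: H(P,Q) = -Σ p(x) log q(x)

Alternatively: H(P,Q) = H(P) + D_KL(P||Q)
H(P) = 0.6909 nats
D_KL(P||Q) = 0.0159 nats

H(P,Q) = 0.6909 + 0.0159 = 0.7068 nats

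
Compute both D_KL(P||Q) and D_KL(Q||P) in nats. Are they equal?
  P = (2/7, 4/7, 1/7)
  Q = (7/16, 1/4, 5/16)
D_KL(P||Q) = 0.2388, D_KL(Q||P) = 0.2244

KL divergence is not symmetric: D_KL(P||Q) ≠ D_KL(Q||P) in general.

D_KL(P||Q) = 0.2388 nats
D_KL(Q||P) = 0.2244 nats

No, they are not equal!

This asymmetry is why KL divergence is not a true distance metric.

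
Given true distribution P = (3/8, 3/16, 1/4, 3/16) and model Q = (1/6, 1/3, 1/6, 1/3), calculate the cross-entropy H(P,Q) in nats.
1.5318 nats

Cross-entropy: H(P,Q) = -Σ p(x) log q(x)

Alternatively: H(P,Q) = H(P) + D_KL(P||Q)
H(P) = 1.3421 nats
D_KL(P||Q) = 0.1897 nats

H(P,Q) = 1.3421 + 0.1897 = 1.5318 nats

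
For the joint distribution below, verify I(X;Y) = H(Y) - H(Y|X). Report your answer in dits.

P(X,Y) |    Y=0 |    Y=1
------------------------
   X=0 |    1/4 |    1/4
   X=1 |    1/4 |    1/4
I(X;Y) = 0.0000 dits

Mutual information has multiple equivalent forms:
- I(X;Y) = H(X) - H(X|Y)
- I(X;Y) = H(Y) - H(Y|X)
- I(X;Y) = H(X) + H(Y) - H(X,Y)

Computing all quantities:
H(X) = 0.3010, H(Y) = 0.3010, H(X,Y) = 0.6021
H(X|Y) = 0.3010, H(Y|X) = 0.3010

Verification:
H(X) - H(X|Y) = 0.3010 - 0.3010 = 0.0000
H(Y) - H(Y|X) = 0.3010 - 0.3010 = 0.0000
H(X) + H(Y) - H(X,Y) = 0.3010 + 0.3010 - 0.6021 = 0.0000

All forms give I(X;Y) = 0.0000 dits. ✓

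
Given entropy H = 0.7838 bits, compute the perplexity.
1.7217

Perplexity is 2^H (or exp(H) for natural log).

H = 0.7838 bits
Perplexity = 2^0.7838 = 1.7217

Interpretation: The model's uncertainty is equivalent to choosing uniformly among 1.7 options.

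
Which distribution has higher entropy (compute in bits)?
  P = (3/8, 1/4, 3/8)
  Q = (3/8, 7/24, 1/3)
Q

Computing entropies in bits:
H(P) = 1.5613
H(Q) = 1.5774

Distribution Q has higher entropy.

Intuition: The distribution closer to uniform (more spread out) has higher entropy.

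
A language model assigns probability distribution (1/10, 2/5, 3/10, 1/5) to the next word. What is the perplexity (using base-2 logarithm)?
3.5961

Perplexity is 2^H (or exp(H) for natural log).

First, H = -Σ p log p = 1.8464 bits
Perplexity = 2^1.8464 = 3.5961

Interpretation: The model's uncertainty is equivalent to choosing uniformly among 3.6 options.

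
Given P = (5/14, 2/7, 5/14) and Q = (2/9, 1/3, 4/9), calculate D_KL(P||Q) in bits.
0.0682 bits

KL divergence: D_KL(P||Q) = Σ p(x) log(p(x)/q(x))

Computing term by term:
  x=0: 5/14 × log_2[(5/14)/(2/9)] = 5/14 × 0.6845 = 0.2445
  x=1: 2/7 × log_2[(2/7)/(1/3)] = 2/7 × -0.2224 = -0.0635
  x=2: 5/14 × log_2[(5/14)/(4/9)] = 5/14 × -0.3155 = -0.1127

D_KL(P||Q) = 0.0682 bits

Note: KL divergence is always non-negative and equals 0 iff P = Q.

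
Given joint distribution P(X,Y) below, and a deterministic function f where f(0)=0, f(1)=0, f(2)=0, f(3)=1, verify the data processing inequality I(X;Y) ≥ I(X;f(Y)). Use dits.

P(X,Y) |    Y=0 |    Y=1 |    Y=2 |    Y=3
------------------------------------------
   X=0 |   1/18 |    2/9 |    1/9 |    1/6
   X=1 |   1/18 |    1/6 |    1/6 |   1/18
I(X;Y) = 0.0141, I(X;f(Y)) = 0.0099, inequality holds: 0.0141 ≥ 0.0099

Data Processing Inequality: For any Markov chain X → Y → Z, we have I(X;Y) ≥ I(X;Z).

Here Z = f(Y) is a deterministic function of Y, forming X → Y → Z.

Original I(X;Y) = 0.0141 dits

After applying f:
P(X,Z) where Z=f(Y):
- P(X,Z=0) = P(X,Y=0) + P(X,Y=1) + P(X,Y=2)
- P(X,Z=1) = P(X,Y=3)

I(X;Z) = I(X;f(Y)) = 0.0099 dits

Verification: 0.0141 ≥ 0.0099 ✓

Information cannot be created by processing; the function f can only lose information about X.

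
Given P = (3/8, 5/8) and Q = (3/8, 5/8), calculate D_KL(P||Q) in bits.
0.0000 bits

KL divergence: D_KL(P||Q) = Σ p(x) log(p(x)/q(x))

Computing term by term:
  x=0: 3/8 × log_2[(3/8)/(3/8)] = 3/8 × 0.0000 = 0.0000
  x=1: 5/8 × log_2[(5/8)/(5/8)] = 5/8 × 0.0000 = 0.0000

D_KL(P||Q) = 0.0000 bits

Note: KL divergence is always non-negative and equals 0 iff P = Q.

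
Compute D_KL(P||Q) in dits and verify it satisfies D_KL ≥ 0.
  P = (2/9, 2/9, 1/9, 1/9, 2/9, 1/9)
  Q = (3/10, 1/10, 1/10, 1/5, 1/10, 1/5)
0.0735 dits

KL divergence satisfies the Gibbs inequality: D_KL(P||Q) ≥ 0 for all distributions P, Q.

D_KL(P||Q) = Σ p(x) log(p(x)/q(x))
Term by term:
  x=0: 2/9 × log_10[(2/9)/(3/10)] = -0.0290
  x=1: 2/9 × log_10[(2/9)/(1/10)] = 0.0771
  x=2: 1/9 × log_10[(1/9)/(1/10)] = 0.0051
  x=3: 1/9 × log_10[(1/9)/(1/5)] = -0.0284
  x=4: 2/9 × log_10[(2/9)/(1/10)] = 0.0771
  x=5: 1/9 × log_10[(1/9)/(1/5)] = -0.0284
D_KL(P||Q) = 0.0735 dits

D_KL(P||Q) = 0.0735 ≥ 0 ✓

This non-negativity is a fundamental property: relative entropy cannot be negative because it measures how different Q is from P.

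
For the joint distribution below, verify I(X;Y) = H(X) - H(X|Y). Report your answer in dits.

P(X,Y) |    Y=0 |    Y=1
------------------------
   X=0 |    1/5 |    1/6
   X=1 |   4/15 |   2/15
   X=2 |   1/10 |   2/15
I(X;Y) = 0.0077 dits

Mutual information has multiple equivalent forms:
- I(X;Y) = H(X) - H(X|Y)
- I(X;Y) = H(Y) - H(Y|X)
- I(X;Y) = H(X) + H(Y) - H(X,Y)

Computing all quantities:
H(X) = 0.4664, H(Y) = 0.2972, H(X,Y) = 0.7559
H(X|Y) = 0.4588, H(Y|X) = 0.2895

Verification:
H(X) - H(X|Y) = 0.4664 - 0.4588 = 0.0077
H(Y) - H(Y|X) = 0.2972 - 0.2895 = 0.0077
H(X) + H(Y) - H(X,Y) = 0.4664 + 0.2972 - 0.7559 = 0.0077

All forms give I(X;Y) = 0.0077 dits. ✓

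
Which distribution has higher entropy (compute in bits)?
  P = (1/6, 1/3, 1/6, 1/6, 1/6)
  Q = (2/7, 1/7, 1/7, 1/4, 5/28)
Q

Computing entropies in bits:
H(P) = 2.2516
H(Q) = 2.2623

Distribution Q has higher entropy.

Intuition: The distribution closer to uniform (more spread out) has higher entropy.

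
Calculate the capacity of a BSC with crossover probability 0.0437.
0.7410 bits

For a binary symmetric channel (BSC) with error probability p:
Capacity C = 1 - H(p) bits per symbol

where H(p) = -p log₂(p) - (1-p) log₂(1-p) is the binary entropy function.

H(0.0437) = 0.2590 bits
C = 1 - 0.2590 = 0.7410 bits per symbol

This means we can reliably transmit up to 0.7410 bits of information per channel use.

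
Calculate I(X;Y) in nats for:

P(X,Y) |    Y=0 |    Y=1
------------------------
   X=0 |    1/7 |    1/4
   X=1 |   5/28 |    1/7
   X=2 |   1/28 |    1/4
0.0658 nats

Mutual information: I(X;Y) = H(X) + H(Y) - H(X,Y)

Marginals:
P(X) = (11/28, 9/28, 2/7), H(X) = 1.0898 nats
P(Y) = (5/14, 9/14), H(Y) = 0.6518 nats

Joint entropy: H(X,Y) = 1.6758 nats

I(X;Y) = 1.0898 + 0.6518 - 1.6758 = 0.0658 nats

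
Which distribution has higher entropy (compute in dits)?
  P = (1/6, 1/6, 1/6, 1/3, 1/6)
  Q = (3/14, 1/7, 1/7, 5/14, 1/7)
P

Computing entropies in dits:
H(P) = 0.6778
H(Q) = 0.6652

Distribution P has higher entropy.

Intuition: The distribution closer to uniform (more spread out) has higher entropy.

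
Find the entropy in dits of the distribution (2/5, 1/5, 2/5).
0.4581 dits

Shannon entropy is H(X) = -Σ p(x) log p(x).

For P = (2/5, 1/5, 2/5):
H = -2/5 × log_10(2/5) -1/5 × log_10(1/5) -2/5 × log_10(2/5)
H = 0.4581 dits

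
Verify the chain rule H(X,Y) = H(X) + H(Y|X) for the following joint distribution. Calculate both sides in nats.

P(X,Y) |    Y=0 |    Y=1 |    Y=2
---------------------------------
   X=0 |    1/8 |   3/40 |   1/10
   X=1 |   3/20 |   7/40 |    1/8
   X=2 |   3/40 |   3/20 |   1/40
H(X,Y) = 2.1050, H(X) = 1.0671, H(Y|X) = 1.0379 (all in nats)

Chain rule: H(X,Y) = H(X) + H(Y|X)

Left side — joint entropy directly:
H(X,Y) = -Σ p(x,y) log p(x,y) = 2.1050 nats

Right side — compute H(Y|X) from the conditional distributions:
P(X) = (3/10, 9/20, 1/4), so H(X) = 1.0671 nats
H(Y|X) = Σ_x P(X=x) · H(Y|X=x):
  P(Y|X=0) = (5/12, 1/4, 1/3), H(Y|X=0) = 1.0776, weight P(X=0) = 3/10
  P(Y|X=1) = (1/3, 7/18, 5/18), H(Y|X=1) = 1.0893, weight P(X=1) = 9/20
  P(Y|X=2) = (3/10, 3/5, 1/10), H(Y|X=2) = 0.8979, weight P(X=2) = 1/4
H(Y|X) = 1.0379 nats

H(X) + H(Y|X) = 1.0671 + 1.0379 = 2.1050 nats

Both sides equal 2.1050 nats. ✓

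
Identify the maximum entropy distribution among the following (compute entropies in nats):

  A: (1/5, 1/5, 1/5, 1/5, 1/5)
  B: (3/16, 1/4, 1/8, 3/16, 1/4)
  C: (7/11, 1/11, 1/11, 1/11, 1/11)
A

For a discrete distribution over n outcomes, entropy is maximized by the uniform distribution.

Computing entropies:
H(A) = 1.6094 nats
H(B) = 1.5808 nats
H(C) = 1.1596 nats

The uniform distribution (where all probabilities equal 1/5) achieves the maximum entropy of log_e(5) = 1.6094 nats.

Distribution A has the highest entropy.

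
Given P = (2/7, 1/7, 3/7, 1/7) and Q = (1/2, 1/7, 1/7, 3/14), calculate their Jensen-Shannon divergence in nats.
0.0558 nats

Jensen-Shannon divergence is:
JSD(P||Q) = 0.5 × D_KL(P||M) + 0.5 × D_KL(Q||M)
where M = 0.5 × (P + Q) is the mixture distribution.

M = 0.5 × (2/7, 1/7, 3/7, 1/7) + 0.5 × (1/2, 1/7, 1/7, 3/14) = (11/28, 1/7, 2/7, 5/28)

D_KL(P||M) = 0.0509 nats
D_KL(Q||M) = 0.0606 nats

JSD(P||Q) = 0.5 × 0.0509 + 0.5 × 0.0606 = 0.0558 nats

Unlike KL divergence, JSD is symmetric and bounded: 0 ≤ JSD ≤ log(2).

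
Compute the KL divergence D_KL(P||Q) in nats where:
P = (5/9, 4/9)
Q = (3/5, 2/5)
0.0041 nats

KL divergence: D_KL(P||Q) = Σ p(x) log(p(x)/q(x))

Computing term by term:
  x=0: 5/9 × log_e[(5/9)/(3/5)] = 5/9 × -0.0770 = -0.0428
  x=1: 4/9 × log_e[(4/9)/(2/5)] = 4/9 × 0.1054 = 0.0468

D_KL(P||Q) = 0.0041 nats

Note: KL divergence is always non-negative and equals 0 iff P = Q.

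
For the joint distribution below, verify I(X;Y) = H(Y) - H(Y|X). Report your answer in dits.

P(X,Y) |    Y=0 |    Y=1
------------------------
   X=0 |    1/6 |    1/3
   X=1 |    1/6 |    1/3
I(X;Y) = 0.0000 dits

Mutual information has multiple equivalent forms:
- I(X;Y) = H(X) - H(X|Y)
- I(X;Y) = H(Y) - H(Y|X)
- I(X;Y) = H(X) + H(Y) - H(X,Y)

Computing all quantities:
H(X) = 0.3010, H(Y) = 0.2764, H(X,Y) = 0.5775
H(X|Y) = 0.3010, H(Y|X) = 0.2764

Verification:
H(X) - H(X|Y) = 0.3010 - 0.3010 = 0.0000
H(Y) - H(Y|X) = 0.2764 - 0.2764 = 0.0000
H(X) + H(Y) - H(X,Y) = 0.3010 + 0.2764 - 0.5775 = 0.0000

All forms give I(X;Y) = 0.0000 dits. ✓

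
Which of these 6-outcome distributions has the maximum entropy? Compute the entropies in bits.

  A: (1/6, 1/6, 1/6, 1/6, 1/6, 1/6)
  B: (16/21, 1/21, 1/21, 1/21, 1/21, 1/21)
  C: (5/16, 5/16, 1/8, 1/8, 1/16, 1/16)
A

For a discrete distribution over n outcomes, entropy is maximized by the uniform distribution.

Computing entropies:
H(A) = 2.5850 bits
H(B) = 1.3447 bits
H(C) = 2.2988 bits

The uniform distribution (where all probabilities equal 1/6) achieves the maximum entropy of log_2(6) = 2.5850 bits.

Distribution A has the highest entropy.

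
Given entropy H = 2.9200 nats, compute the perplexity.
18.5413

Perplexity is e^H (or exp(H) for natural log).

H = 2.9200 nats
Perplexity = e^2.9200 = 18.5413

Interpretation: The model's uncertainty is equivalent to choosing uniformly among 18.5 options.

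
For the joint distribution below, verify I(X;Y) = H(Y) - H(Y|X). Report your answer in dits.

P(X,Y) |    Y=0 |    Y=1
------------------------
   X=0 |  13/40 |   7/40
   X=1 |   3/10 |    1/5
I(X;Y) = 0.0006 dits

Mutual information has multiple equivalent forms:
- I(X;Y) = H(X) - H(X|Y)
- I(X;Y) = H(Y) - H(Y|X)
- I(X;Y) = H(X) + H(Y) - H(X,Y)

Computing all quantities:
H(X) = 0.3010, H(Y) = 0.2873, H(X,Y) = 0.5878
H(X|Y) = 0.3005, H(Y|X) = 0.2867

Verification:
H(X) - H(X|Y) = 0.3010 - 0.3005 = 0.0006
H(Y) - H(Y|X) = 0.2873 - 0.2867 = 0.0006
H(X) + H(Y) - H(X,Y) = 0.3010 + 0.2873 - 0.5878 = 0.0006

All forms give I(X;Y) = 0.0006 dits. ✓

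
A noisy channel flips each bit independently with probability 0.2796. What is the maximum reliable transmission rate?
0.1451 bits

For a binary symmetric channel (BSC) with error probability p:
Capacity C = 1 - H(p) bits per symbol

where H(p) = -p log₂(p) - (1-p) log₂(1-p) is the binary entropy function.

H(0.2796) = 0.8549 bits
C = 1 - 0.8549 = 0.1451 bits per symbol

This means we can reliably transmit up to 0.1451 bits of information per channel use.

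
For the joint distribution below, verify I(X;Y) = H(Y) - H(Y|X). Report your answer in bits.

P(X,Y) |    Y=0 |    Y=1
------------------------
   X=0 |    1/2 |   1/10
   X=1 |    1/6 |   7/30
I(X;Y) = 0.1363 bits

Mutual information has multiple equivalent forms:
- I(X;Y) = H(X) - H(X|Y)
- I(X;Y) = H(Y) - H(Y|X)
- I(X;Y) = H(X) + H(Y) - H(X,Y)

Computing all quantities:
H(X) = 0.9710, H(Y) = 0.9183, H(X,Y) = 1.7529
H(X|Y) = 0.8346, H(Y|X) = 0.7820

Verification:
H(X) - H(X|Y) = 0.9710 - 0.8346 = 0.1363
H(Y) - H(Y|X) = 0.9183 - 0.7820 = 0.1363
H(X) + H(Y) - H(X,Y) = 0.9710 + 0.9183 - 1.7529 = 0.1363

All forms give I(X;Y) = 0.1363 bits. ✓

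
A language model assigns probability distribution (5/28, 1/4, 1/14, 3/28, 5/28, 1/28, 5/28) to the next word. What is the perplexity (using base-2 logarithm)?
6.1491

Perplexity is 2^H (or exp(H) for natural log).

First, H = -Σ p log p = 2.6204 bits
Perplexity = 2^2.6204 = 6.1491

Interpretation: The model's uncertainty is equivalent to choosing uniformly among 6.1 options.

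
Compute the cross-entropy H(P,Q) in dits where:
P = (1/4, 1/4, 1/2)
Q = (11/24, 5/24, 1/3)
0.4936 dits

Cross-entropy: H(P,Q) = -Σ p(x) log q(x)

Alternatively: H(P,Q) = H(P) + D_KL(P||Q)
H(P) = 0.4515 dits
D_KL(P||Q) = 0.0420 dits

H(P,Q) = 0.4515 + 0.0420 = 0.4936 dits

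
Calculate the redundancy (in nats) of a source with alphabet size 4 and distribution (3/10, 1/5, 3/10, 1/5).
0.0201 nats

Redundancy measures how far a source is from maximum entropy:
R = H_max - H(X)

Maximum entropy for 4 symbols: H_max = log_e(4) = 1.3863 nats
Actual entropy: H(X) = 1.3662 nats
Redundancy: R = 1.3863 - 1.3662 = 0.0201 nats

This redundancy represents potential for compression: the source could be compressed by 0.0201 nats per symbol.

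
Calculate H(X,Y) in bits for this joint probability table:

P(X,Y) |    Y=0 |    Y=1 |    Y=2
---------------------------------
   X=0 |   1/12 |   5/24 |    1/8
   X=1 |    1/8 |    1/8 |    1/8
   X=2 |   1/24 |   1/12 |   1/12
3.0587 bits

Joint entropy is H(X,Y) = -Σ_{x,y} p(x,y) log p(x,y).

Summing over all non-zero entries:
H(X,Y) = -[1/12·log_2(1/12) + 5/24·log_2(5/24) + 1/8·log_2(1/8) + 1/8·log_2(1/8) + 1/8·log_2(1/8) + 1/8·log_2(1/8) + 1/24·log_2(1/24) + 1/12·log_2(1/12) + 1/12·log_2(1/12)]
H(X,Y) = 3.0587 bits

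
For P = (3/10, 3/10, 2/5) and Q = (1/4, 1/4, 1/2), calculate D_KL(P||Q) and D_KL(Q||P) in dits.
D_KL(P||Q) = 0.0087, D_KL(Q||P) = 0.0089

KL divergence is not symmetric: D_KL(P||Q) ≠ D_KL(Q||P) in general.

D_KL(P||Q) = 0.0087 dits
D_KL(Q||P) = 0.0089 dits

No, they are not equal!

This asymmetry is why KL divergence is not a true distance metric.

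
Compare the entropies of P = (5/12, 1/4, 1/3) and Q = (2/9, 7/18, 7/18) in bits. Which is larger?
P

Computing entropies in bits:
H(P) = 1.5546
H(Q) = 1.5420

Distribution P has higher entropy.

Intuition: The distribution closer to uniform (more spread out) has higher entropy.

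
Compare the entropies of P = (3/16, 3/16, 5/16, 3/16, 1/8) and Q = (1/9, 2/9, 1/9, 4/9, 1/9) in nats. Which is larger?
P

Computing entropies in nats:
H(P) = 1.5650
H(Q) = 1.4271

Distribution P has higher entropy.

Intuition: The distribution closer to uniform (more spread out) has higher entropy.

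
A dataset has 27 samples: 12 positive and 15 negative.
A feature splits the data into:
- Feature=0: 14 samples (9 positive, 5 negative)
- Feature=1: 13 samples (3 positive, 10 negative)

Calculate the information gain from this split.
0.1283 bits

Information Gain = H(Y) - H(Y|Feature)

Before split:
P(positive) = 12/27 = 0.4444
H(Y) = 0.9911 bits

After split:
Feature=0: H = 0.9403 bits (weight = 14/27)
Feature=1: H = 0.7793 bits (weight = 13/27)
H(Y|Feature) = (14/27)×0.9403 + (13/27)×0.7793 = 0.8628 bits

Information Gain = 0.9911 - 0.8628 = 0.1283 bits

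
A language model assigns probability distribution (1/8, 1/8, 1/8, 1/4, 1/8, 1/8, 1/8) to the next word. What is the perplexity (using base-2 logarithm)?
6.7272

Perplexity is 2^H (or exp(H) for natural log).

First, H = -Σ p log p = 2.7500 bits
Perplexity = 2^2.7500 = 6.7272

Interpretation: The model's uncertainty is equivalent to choosing uniformly among 6.7 options.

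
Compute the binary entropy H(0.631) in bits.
0.9499 bits

The binary entropy function is:
H(p) = -p log(p) - (1-p) log(1-p)

H(0.631) = -0.631 × log_2(0.631) - 0.369 × log_2(0.369)
H(0.631) = 0.9499 bits

Note: Binary entropy is maximized at p=0.5 (H=1 bit) and minimized at p=0 or p=1 (H=0).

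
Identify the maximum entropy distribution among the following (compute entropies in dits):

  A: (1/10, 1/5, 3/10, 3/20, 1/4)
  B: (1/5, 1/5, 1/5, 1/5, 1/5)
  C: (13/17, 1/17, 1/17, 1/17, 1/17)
B

For a discrete distribution over n outcomes, entropy is maximized by the uniform distribution.

Computing entropies:
H(A) = 0.6708 dits
H(B) = 0.6990 dits
H(C) = 0.3786 dits

The uniform distribution (where all probabilities equal 1/5) achieves the maximum entropy of log_10(5) = 0.6990 dits.

Distribution B has the highest entropy.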